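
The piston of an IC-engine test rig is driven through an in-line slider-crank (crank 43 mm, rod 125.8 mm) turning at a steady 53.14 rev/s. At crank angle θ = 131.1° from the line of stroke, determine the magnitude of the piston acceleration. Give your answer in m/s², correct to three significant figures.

3330

ω = 2π·53.1 = 333.9 rad/s
x(θ) = r cosθ + √(L² − r² sin²θ); with ω constant, a = ω²·d²x/dθ².
d²x/dθ² = −r cosθ − r²(cos2θ)/√u − r⁴ sin²2θ/(4u^{3/2}),  u = L² − r² sin²θ = 0.0147757 m².
Substituting r = 0.043 m, L = 0.1258 m, θ = 131.1°: d²x/dθ² = +0.029864 m.
a = ω²·d²x/dθ² = (333.9)²·(+0.029864) = +3329.3 m/s²;  |a| = 3329.3 m/s².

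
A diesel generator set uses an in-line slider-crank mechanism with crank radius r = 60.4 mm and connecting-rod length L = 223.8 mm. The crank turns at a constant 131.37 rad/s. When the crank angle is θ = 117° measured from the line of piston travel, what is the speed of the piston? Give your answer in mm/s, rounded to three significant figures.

6180

ω = 131.4 rad/s
For an in-line slider-crank, x = r cosθ + √(L² − r² sin²θ), so v = −rω sinθ·[1 + r cosθ/√(L² − r² sin²θ)].
With r = 0.0604 m, L = 0.2238 m, θ = 117°: √(L² − r² sin²θ) = 0.21723 m.
v = −0.0604·131.4·0.89101·[1 + 0.0604·-0.45399/0.21723] = -6.1775 m/s.
|v| = 6.1775 m/s = 6177.5 mm/s.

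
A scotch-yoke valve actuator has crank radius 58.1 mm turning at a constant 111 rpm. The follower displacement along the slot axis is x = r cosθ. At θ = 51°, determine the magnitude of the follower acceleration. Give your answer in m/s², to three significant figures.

4.94

ω = 11.62 rad/s (from 111 rpm).
x = r cosθ ⇒ ẍ = −rω² cosθ (ω constant).
|a| = rω²|cosθ| = 0.0581·(11.62)²·|cos 51°| = 4.9403 m/s².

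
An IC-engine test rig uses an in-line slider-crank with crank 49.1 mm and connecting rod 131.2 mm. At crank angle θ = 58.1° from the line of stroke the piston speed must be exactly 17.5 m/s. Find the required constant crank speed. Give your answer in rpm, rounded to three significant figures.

For an in-line slider-crank, |v_piston| = rω|sinθ|·[1 + r cosθ/√(L² − r² sin²θ)].
With r = 0.0491 m, L = 0.1312 m, θ = 58.1°: the bracketed kinematic factor |dx/dθ| = 0.050379 m.
ω = v/|dx/dθ| = 17.5/0.050379 = 347.37 rad/s.
N = 60ω/(2π) = 3317.1 rpm.

3320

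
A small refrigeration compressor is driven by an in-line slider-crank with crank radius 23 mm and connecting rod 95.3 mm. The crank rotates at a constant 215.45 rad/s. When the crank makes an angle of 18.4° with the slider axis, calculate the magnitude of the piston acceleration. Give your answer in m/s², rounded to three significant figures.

ω = 215.4 rad/s
x(θ) = r cosθ + √(L² − r² sin²θ); with ω constant, a = ω²·d²x/dθ².
d²x/dθ² = −r cosθ − r²(cos2θ)/√u − r⁴ sin²2θ/(4u^{3/2}),  u = L² − r² sin²θ = 0.00902938 m².
Substituting r = 0.023 m, L = 0.0953 m, θ = 18.4°: d²x/dθ² = -0.026311 m.
a = ω²·d²x/dθ² = (215.4)²·(-0.026311) = -1221.3 m/s²;  |a| = 1221.3 m/s².

1220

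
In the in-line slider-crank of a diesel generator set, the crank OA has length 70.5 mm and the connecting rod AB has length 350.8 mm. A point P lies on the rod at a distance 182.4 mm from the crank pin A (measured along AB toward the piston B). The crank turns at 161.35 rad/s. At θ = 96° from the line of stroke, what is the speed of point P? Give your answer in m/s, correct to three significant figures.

11.2

ω = 161.3 rad/s.  Crank-pin speed |V_A| = rω = 11.375 m/s, perpendicular to OA.
Rod angle: sinφ = −(r/L) sinθ ⇒ φ = -11.529°; ω_rod = −rω cosθ/√(L²−r²sin²θ) = +3.4593 rad/s.
V_P = V_A + ω_rod × AP, with AP = 0.1824 m along the rod.
Components: V_Px = −rω sinθ − a·ω_rod·sinφ = -11.187 m/s;  V_Py = rω cosθ + a·ω_rod·cosφ = -0.57079 m/s.
|V_P| = √(V_Px² + V_Py²) = 11.201 m/s.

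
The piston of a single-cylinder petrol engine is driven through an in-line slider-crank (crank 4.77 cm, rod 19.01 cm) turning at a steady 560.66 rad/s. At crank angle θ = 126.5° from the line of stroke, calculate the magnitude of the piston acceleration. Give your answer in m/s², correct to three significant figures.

9980

ω = 560.7 rad/s
x(θ) = r cosθ + √(L² − r² sin²θ); with ω constant, a = ω²·d²x/dθ².
d²x/dθ² = −r cosθ − r²(cos2θ)/√u − r⁴ sin²2θ/(4u^{3/2}),  u = L² − r² sin²θ = 0.0346677 m².
Substituting r = 0.0477 m, L = 0.1901 m, θ = 126.5°: d²x/dθ² = +0.031762 m.
a = ω²·d²x/dθ² = (560.7)²·(+0.031762) = +9984.2 m/s²;  |a| = 9984.2 m/s².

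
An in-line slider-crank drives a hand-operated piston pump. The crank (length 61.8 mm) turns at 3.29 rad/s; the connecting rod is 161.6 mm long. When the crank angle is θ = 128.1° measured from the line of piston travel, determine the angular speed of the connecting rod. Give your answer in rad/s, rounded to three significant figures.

0.814

ω = 3.29 rad/s
The rod makes angle φ with the slider axis where L sinφ = r sinθ; differentiating, L cosφ·φ̇ = r ω cosθ.
L cosφ = √(L² − r² sin²θ) = 0.15411 m.
|ω_rod| = r ω |cosθ| / √(L² − r² sin²θ) = 0.0618·3.29·0.61704/0.15411 = 0.81408 rad/s.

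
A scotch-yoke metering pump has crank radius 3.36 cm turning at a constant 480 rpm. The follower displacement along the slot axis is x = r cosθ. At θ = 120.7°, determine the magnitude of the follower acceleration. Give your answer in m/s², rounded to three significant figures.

ω = 50.27 rad/s (from 480 rpm).
x = r cosθ ⇒ ẍ = −rω² cosθ (ω constant).
|a| = rω²|cosθ| = 0.0336·(50.27)²·|cos 120.7°| = 43.342 m/s².

43.3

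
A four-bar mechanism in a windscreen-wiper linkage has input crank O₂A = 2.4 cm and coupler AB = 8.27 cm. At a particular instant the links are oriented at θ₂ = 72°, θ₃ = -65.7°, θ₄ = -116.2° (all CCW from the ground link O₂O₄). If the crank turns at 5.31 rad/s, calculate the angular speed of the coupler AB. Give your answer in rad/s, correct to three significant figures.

ω₂ = 5.31 rad/s
Differentiating the loop-closure r₂e^{iθ₂}+r₃e^{iθ₃}=r₁+r₄e^{iθ₄} gives r₂ω₂e^{iθ₂}+r₃ω₃e^{iθ₃}=r₄ω₄e^{iθ₄}.
Eliminating the other unknown: ω₃ = r₂ω₂ sin(θ₄−θ₂) / [r₃ sin(θ₃−θ₄)].
Numerator sine = +0.14263; denominator sine = +0.77162.
Result = 0.024·5.31·(+0.14263) / (0.0827·(+0.77162)) = +0.28484 rad/s; magnitude 0.28484 rad/s.

0.285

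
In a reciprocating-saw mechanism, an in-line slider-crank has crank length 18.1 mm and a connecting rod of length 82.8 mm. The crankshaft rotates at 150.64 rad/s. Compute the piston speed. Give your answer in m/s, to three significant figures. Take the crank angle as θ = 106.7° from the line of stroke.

ω = 150.6 rad/s
For an in-line slider-crank, x = r cosθ + √(L² − r² sin²θ), so v = −rω sinθ·[1 + r cosθ/√(L² − r² sin²θ)].
With r = 0.0181 m, L = 0.0828 m, θ = 106.7°: √(L² − r² sin²θ) = 0.080965 m.
v = −0.0181·150.6·0.95782·[1 + 0.0181·-0.28736/0.080965] = -2.4438 m/s.
|v| = 2.4438 m/s.

2.44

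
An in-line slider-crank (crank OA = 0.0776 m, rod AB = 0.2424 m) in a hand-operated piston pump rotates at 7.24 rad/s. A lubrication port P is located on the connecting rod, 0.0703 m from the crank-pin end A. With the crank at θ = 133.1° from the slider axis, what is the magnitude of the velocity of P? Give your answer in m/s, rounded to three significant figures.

ω = 7.24 rad/s.  Crank-pin speed |V_A| = rω = 0.56182 m/s, perpendicular to OA.
Rod angle: sinφ = −(r/L) sinθ ⇒ φ = -13.518°; ω_rod = −rω cosθ/√(L²−r²sin²θ) = +1.6288 rad/s.
V_P = V_A + ω_rod × AP, with AP = 0.0703 m along the rod.
Components: V_Px = −rω sinθ − a·ω_rod·sinφ = -0.38346 m/s;  V_Py = rω cosθ + a·ω_rod·cosφ = -0.27255 m/s.
|V_P| = √(V_Px² + V_Py²) = 0.47045 m/s.

0.470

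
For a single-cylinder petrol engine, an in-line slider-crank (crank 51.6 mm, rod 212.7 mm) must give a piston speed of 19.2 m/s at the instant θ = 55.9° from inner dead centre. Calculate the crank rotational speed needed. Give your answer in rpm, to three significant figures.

For an in-line slider-crank, |v_piston| = rω|sinθ|·[1 + r cosθ/√(L² − r² sin²θ)].
With r = 0.0516 m, L = 0.2127 m, θ = 55.9°: the bracketed kinematic factor |dx/dθ| = 0.04866 m.
ω = v/|dx/dθ| = 19.2/0.04866 = 394.57 rad/s.
N = 60ω/(2π) = 3767.9 rpm.

3770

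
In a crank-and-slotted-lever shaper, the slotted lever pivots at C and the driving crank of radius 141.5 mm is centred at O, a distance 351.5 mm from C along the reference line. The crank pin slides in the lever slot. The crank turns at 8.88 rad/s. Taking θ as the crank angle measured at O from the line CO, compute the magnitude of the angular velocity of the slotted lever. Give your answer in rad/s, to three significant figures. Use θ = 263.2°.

ω = 8.88 rad/s
Crank pin A relative to C: A = (d + r cosθ, r sinθ); lever angle φ = atan2(r sinθ, d + r cosθ).
Differentiating tanφ: φ̇ = rω(d cosθ + r)/(d² + r² + 2dr cosθ).
d² + r² + 2dr cosθ = |CA|² = 0.131796 m²;  d cosθ + r = +0.099881 m.
|ω_lever| = |0.1415·8.88·+0.099881| / 0.131796 = 0.95225 rad/s.

0.952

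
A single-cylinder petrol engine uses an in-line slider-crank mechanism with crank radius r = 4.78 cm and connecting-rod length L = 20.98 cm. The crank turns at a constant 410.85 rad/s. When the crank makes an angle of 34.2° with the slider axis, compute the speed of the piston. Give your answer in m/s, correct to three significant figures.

13.1

ω = 410.9 rad/s
For an in-line slider-crank, x = r cosθ + √(L² − r² sin²θ), so v = −rω sinθ·[1 + r cosθ/√(L² − r² sin²θ)].
With r = 0.0478 m, L = 0.2098 m, θ = 34.2°: √(L² − r² sin²θ) = 0.20807 m.
v = −0.0478·410.9·0.56208·[1 + 0.0478·0.82708/0.20807] = -13.136 m/s.
|v| = 13.136 m/s.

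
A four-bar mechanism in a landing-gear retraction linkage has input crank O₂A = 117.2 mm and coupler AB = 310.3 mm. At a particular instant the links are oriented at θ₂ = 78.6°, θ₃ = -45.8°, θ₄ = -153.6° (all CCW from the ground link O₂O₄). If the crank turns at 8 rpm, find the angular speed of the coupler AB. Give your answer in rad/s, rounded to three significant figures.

0.263

ω₂ = 0.8378 rad/s (from 8 rpm).
Differentiating the loop-closure r₂e^{iθ₂}+r₃e^{iθ₃}=r₁+r₄e^{iθ₄} gives r₂ω₂e^{iθ₂}+r₃ω₃e^{iθ₃}=r₄ω₄e^{iθ₄}.
Eliminating the other unknown: ω₃ = r₂ω₂ sin(θ₄−θ₂) / [r₃ sin(θ₃−θ₄)].
Numerator sine = +0.79016; denominator sine = +0.95213.
Result = 0.1172·0.8378·(+0.79016) / (0.3103·(+0.95213)) = +0.26259 rad/s; magnitude 0.26259 rad/s.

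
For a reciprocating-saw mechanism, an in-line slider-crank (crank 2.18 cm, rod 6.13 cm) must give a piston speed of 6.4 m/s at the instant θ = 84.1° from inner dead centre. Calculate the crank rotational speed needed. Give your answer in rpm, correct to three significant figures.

2710

For an in-line slider-crank, |v_piston| = rω|sinθ|·[1 + r cosθ/√(L² − r² sin²θ)].
With r = 0.0218 m, L = 0.0613 m, θ = 84.1°: the bracketed kinematic factor |dx/dθ| = 0.022532 m.
ω = v/|dx/dθ| = 6.4/0.022532 = 284.04 rad/s.
N = 60ω/(2π) = 2712.4 rpm.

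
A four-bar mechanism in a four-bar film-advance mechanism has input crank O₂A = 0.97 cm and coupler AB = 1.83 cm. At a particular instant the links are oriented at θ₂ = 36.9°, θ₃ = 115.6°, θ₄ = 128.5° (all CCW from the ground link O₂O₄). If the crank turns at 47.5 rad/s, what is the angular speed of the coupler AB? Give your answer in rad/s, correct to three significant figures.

113

ω₂ = 47.5 rad/s
Differentiating the loop-closure r₂e^{iθ₂}+r₃e^{iθ₃}=r₁+r₄e^{iθ₄} gives r₂ω₂e^{iθ₂}+r₃ω₃e^{iθ₃}=r₄ω₄e^{iθ₄}.
Eliminating the other unknown: ω₃ = r₂ω₂ sin(θ₄−θ₂) / [r₃ sin(θ₃−θ₄)].
Numerator sine = +0.99961; denominator sine = -0.22325.
Result = 0.0097·47.5·(+0.99961) / (0.0183·(-0.22325)) = -112.73 rad/s; magnitude 112.73 rad/s.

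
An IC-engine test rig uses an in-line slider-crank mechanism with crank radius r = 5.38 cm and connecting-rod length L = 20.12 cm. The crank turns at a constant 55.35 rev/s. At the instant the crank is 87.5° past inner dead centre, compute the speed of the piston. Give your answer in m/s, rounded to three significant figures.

ω = 2π·55.4 = 347.8 rad/s
For an in-line slider-crank, x = r cosθ + √(L² − r² sin²θ), so v = −rω sinθ·[1 + r cosθ/√(L² − r² sin²θ)].
With r = 0.0538 m, L = 0.2012 m, θ = 87.5°: √(L² − r² sin²θ) = 0.19389 m.
v = −0.0538·347.8·0.99905·[1 + 0.0538·0.04362/0.19389] = -18.919 m/s.
|v| = 18.919 m/s.

18.9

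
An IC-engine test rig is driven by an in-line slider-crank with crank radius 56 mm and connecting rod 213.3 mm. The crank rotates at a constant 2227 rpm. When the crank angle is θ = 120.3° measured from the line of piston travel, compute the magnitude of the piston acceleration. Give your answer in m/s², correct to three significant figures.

1930

ω = 2π·2227/60 = 233.2 rad/s
x(θ) = r cosθ + √(L² − r² sin²θ); with ω constant, a = ω²·d²x/dθ².
d²x/dθ² = −r cosθ − r²(cos2θ)/√u − r⁴ sin²2θ/(4u^{3/2}),  u = L² − r² sin²θ = 0.0431592 m².
Substituting r = 0.056 m, L = 0.2133 m, θ = 120.3°: d²x/dθ² = +0.035456 m.
a = ω²·d²x/dθ² = (233.2)²·(+0.035456) = +1928.3 m/s²;  |a| = 1928.3 m/s².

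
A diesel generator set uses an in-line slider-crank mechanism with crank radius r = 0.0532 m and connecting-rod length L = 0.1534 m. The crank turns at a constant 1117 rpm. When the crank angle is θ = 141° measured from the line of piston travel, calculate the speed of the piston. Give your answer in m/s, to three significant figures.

ω = 2π·1117/60 = 117 rad/s
For an in-line slider-crank, x = r cosθ + √(L² − r² sin²θ), so v = −rω sinθ·[1 + r cosθ/√(L² − r² sin²θ)].
With r = 0.0532 m, L = 0.1534 m, θ = 141°: √(L² − r² sin²θ) = 0.1497 m.
v = −0.0532·117·0.62932·[1 + 0.0532·-0.77715/0.1497] = -2.8346 m/s.
|v| = 2.8346 m/s.

2.83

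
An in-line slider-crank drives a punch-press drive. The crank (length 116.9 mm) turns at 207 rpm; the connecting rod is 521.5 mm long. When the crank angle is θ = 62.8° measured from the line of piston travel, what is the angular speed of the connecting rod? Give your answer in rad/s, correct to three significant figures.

ω = 21.68 rad/s (converted from 207 rpm).
The rod makes angle φ with the slider axis where L sinφ = r sinθ; differentiating, L cosφ·φ̇ = r ω cosθ.
L cosφ = √(L² − r² sin²θ) = 0.51103 m.
|ω_rod| = r ω |cosθ| / √(L² − r² sin²θ) = 0.1169·21.68·0.45710/0.51103 = 2.2666 rad/s.

2.27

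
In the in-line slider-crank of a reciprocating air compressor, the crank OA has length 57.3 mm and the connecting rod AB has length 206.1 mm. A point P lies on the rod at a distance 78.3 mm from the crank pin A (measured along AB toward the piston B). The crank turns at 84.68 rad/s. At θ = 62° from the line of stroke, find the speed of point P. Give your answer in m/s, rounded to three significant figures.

ω = 84.68 rad/s.  Crank-pin speed |V_A| = rω = 4.8522 m/s, perpendicular to OA.
Rod angle: sinφ = −(r/L) sinθ ⇒ φ = -14.210°; ω_rod = −rω cosθ/√(L²−r²sin²θ) = -11.402 rad/s.
V_P = V_A + ω_rod × AP, with AP = 0.0783 m along the rod.
Components: V_Px = −rω sinθ − a·ω_rod·sinφ = -4.5034 m/s;  V_Py = rω cosθ + a·ω_rod·cosφ = +1.4125 m/s.
|V_P| = √(V_Px² + V_Py²) = 4.7197 m/s.

4.72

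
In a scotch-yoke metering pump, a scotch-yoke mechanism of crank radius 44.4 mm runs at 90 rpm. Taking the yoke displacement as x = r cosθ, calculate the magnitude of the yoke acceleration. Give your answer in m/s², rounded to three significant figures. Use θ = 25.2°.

3.57

ω = 9.425 rad/s (from 90 rpm).
x = r cosθ ⇒ ẍ = −rω² cosθ (ω constant).
|a| = rω²|cosθ| = 0.0444·(9.425)²·|cos 25.2°| = 3.5685 m/s².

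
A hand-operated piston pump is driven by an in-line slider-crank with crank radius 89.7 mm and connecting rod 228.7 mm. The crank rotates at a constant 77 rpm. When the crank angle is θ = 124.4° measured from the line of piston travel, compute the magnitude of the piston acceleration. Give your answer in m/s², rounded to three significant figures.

ω = 2π·77/60 = 8.063 rad/s
x(θ) = r cosθ + √(L² − r² sin²θ); with ω constant, a = ω²·d²x/dθ².
d²x/dθ² = −r cosθ − r²(cos2θ)/√u − r⁴ sin²2θ/(4u^{3/2}),  u = L² − r² sin²θ = 0.0468258 m².
Substituting r = 0.0897 m, L = 0.2287 m, θ = 124.4°: d²x/dθ² = +0.062735 m.
a = ω²·d²x/dθ² = (8.063)²·(+0.062735) = +4.079 m/s²;  |a| = 4.079 m/s².

4.08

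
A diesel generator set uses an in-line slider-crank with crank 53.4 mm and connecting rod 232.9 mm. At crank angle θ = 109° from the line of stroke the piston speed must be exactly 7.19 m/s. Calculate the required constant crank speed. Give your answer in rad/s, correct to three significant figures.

For an in-line slider-crank, |v_piston| = rω|sinθ|·[1 + r cosθ/√(L² − r² sin²θ)].
With r = 0.0534 m, L = 0.2329 m, θ = 109°: the bracketed kinematic factor |dx/dθ| = 0.04663 m.
ω = v/|dx/dθ| = 7.19/0.04663 = 154.19 rad/s.

154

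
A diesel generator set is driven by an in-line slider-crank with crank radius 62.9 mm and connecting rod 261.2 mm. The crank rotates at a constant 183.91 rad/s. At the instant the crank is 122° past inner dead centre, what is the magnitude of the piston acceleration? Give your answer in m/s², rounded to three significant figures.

ω = 183.9 rad/s
x(θ) = r cosθ + √(L² − r² sin²θ); with ω constant, a = ω²·d²x/dθ².
d²x/dθ² = −r cosθ − r²(cos2θ)/√u − r⁴ sin²2θ/(4u^{3/2}),  u = L² − r² sin²θ = 0.06538 m².
Substituting r = 0.0629 m, L = 0.2612 m, θ = 122°: d²x/dθ² = +0.039926 m.
a = ω²·d²x/dθ² = (183.9)²·(+0.039926) = +1350.4 m/s²;  |a| = 1350.4 m/s².

1350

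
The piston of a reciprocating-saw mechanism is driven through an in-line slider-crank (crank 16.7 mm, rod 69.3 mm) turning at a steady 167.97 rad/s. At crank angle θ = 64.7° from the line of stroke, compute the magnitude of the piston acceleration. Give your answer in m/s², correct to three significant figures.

ω = 168 rad/s
x(θ) = r cosθ + √(L² − r² sin²θ); with ω constant, a = ω²·d²x/dθ².
d²x/dθ² = −r cosθ − r²(cos2θ)/√u − r⁴ sin²2θ/(4u^{3/2}),  u = L² − r² sin²θ = 0.00457454 m².
Substituting r = 0.0167 m, L = 0.0693 m, θ = 64.7°: d²x/dθ² = -0.0045571 m.
a = ω²·d²x/dθ² = (168)²·(-0.0045571) = -128.57 m/s²;  |a| = 128.57 m/s².

129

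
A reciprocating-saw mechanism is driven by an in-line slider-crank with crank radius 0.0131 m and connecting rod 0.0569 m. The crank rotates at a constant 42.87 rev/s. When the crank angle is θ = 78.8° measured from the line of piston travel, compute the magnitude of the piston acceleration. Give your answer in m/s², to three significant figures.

22.6

ω = 2π·42.9 = 269.4 rad/s
x(θ) = r cosθ + √(L² − r² sin²θ); with ω constant, a = ω²·d²x/dθ².
d²x/dθ² = −r cosθ − r²(cos2θ)/√u − r⁴ sin²2θ/(4u^{3/2}),  u = L² − r² sin²θ = 0.00307247 m².
Substituting r = 0.0131 m, L = 0.0569 m, θ = 78.8°: d²x/dθ² = +0.00031163 m.
a = ω²·d²x/dθ² = (269.4)²·(+0.00031163) = +22.61 m/s²;  |a| = 22.61 m/s².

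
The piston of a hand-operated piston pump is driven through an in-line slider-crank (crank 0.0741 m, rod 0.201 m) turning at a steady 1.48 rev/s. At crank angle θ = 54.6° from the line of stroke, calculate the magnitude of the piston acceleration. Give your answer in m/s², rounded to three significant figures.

2.98

ω = 2π·1.48 = 9.299 rad/s
x(θ) = r cosθ + √(L² − r² sin²θ); with ω constant, a = ω²·d²x/dθ².
d²x/dθ² = −r cosθ − r²(cos2θ)/√u − r⁴ sin²2θ/(4u^{3/2}),  u = L² − r² sin²θ = 0.0367527 m².
Substituting r = 0.0741 m, L = 0.201 m, θ = 54.6°: d²x/dθ² = -0.03446 m.
a = ω²·d²x/dθ² = (9.299)²·(-0.03446) = -2.9798 m/s²;  |a| = 2.9798 m/s².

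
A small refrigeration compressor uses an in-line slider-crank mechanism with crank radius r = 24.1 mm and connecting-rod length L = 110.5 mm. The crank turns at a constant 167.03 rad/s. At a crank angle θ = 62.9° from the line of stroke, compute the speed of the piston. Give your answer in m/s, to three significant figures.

3.95

ω = 167 rad/s
For an in-line slider-crank, x = r cosθ + √(L² − r² sin²θ), so v = −rω sinθ·[1 + r cosθ/√(L² − r² sin²θ)].
With r = 0.0241 m, L = 0.1105 m, θ = 62.9°: √(L² − r² sin²θ) = 0.1084 m.
v = −0.0241·167·0.89021·[1 + 0.0241·0.45554/0.1084] = -3.9464 m/s.
|v| = 3.9464 m/s.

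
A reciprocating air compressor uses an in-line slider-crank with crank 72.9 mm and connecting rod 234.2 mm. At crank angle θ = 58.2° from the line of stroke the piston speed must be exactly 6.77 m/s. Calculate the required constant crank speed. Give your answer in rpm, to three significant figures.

For an in-line slider-crank, |v_piston| = rω|sinθ|·[1 + r cosθ/√(L² − r² sin²θ)].
With r = 0.0729 m, L = 0.2342 m, θ = 58.2°: the bracketed kinematic factor |dx/dθ| = 0.072495 m.
ω = v/|dx/dθ| = 6.77/0.072495 = 93.385 rad/s.
N = 60ω/(2π) = 891.77 rpm.

892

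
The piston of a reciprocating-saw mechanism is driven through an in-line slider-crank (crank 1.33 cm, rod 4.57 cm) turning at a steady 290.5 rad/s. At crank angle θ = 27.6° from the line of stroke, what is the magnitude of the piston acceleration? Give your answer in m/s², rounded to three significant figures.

ω = 290.5 rad/s
x(θ) = r cosθ + √(L² − r² sin²θ); with ω constant, a = ω²·d²x/dθ².
d²x/dθ² = −r cosθ − r²(cos2θ)/√u − r⁴ sin²2θ/(4u^{3/2}),  u = L² − r² sin²θ = 0.00205052 m².
Substituting r = 0.0133 m, L = 0.0457 m, θ = 27.6°: d²x/dθ² = -0.014073 m.
a = ω²·d²x/dθ² = (290.5)²·(-0.014073) = -1187.6 m/s²;  |a| = 1187.6 m/s².

1190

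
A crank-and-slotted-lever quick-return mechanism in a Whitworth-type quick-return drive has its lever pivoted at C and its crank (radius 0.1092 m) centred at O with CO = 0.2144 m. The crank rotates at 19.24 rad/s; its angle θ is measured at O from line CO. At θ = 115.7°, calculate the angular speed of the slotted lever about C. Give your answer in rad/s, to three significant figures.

ω = 19.24 rad/s
Crank pin A relative to C: A = (d + r cosθ, r sinθ); lever angle φ = atan2(r sinθ, d + r cosθ).
Differentiating tanφ: φ̇ = rω(d cosθ + r)/(d² + r² + 2dr cosθ).
d² + r² + 2dr cosθ = |CA|² = 0.0375859 m²;  d cosθ + r = +0.016223 m.
|ω_lever| = |0.1092·19.24·+0.016223| / 0.0375859 = 0.90687 rad/s.

0.907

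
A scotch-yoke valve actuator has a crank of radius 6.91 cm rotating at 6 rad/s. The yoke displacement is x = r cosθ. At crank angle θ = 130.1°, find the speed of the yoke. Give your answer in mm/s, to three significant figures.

317

ω = 6 rad/s
x = r cosθ ⇒ ẋ = −rω sinθ.
|v| = rω|sinθ| = 0.0691·6·|sin 130.1°| = 0.31714 m/s = 317.14 mm/s.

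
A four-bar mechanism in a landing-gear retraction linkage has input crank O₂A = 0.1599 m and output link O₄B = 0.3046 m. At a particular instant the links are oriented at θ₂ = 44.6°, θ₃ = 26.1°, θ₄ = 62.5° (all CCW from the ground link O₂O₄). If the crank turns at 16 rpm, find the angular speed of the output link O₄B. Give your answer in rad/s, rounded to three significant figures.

0.470

ω₂ = 1.676 rad/s (from 16 rpm).
Differentiating the loop-closure r₂e^{iθ₂}+r₃e^{iθ₃}=r₁+r₄e^{iθ₄} gives r₂ω₂e^{iθ₂}+r₃ω₃e^{iθ₃}=r₄ω₄e^{iθ₄}.
Eliminating the other unknown: ω₄ = r₂ω₂ sin(θ₂−θ₃) / [r₄ sin(θ₄−θ₃)].
Numerator sine = +0.31730; denominator sine = +0.59342.
Result = 0.1599·1.676·(+0.31730) / (0.3046·(+0.59342)) = +0.47031 rad/s; magnitude 0.47031 rad/s.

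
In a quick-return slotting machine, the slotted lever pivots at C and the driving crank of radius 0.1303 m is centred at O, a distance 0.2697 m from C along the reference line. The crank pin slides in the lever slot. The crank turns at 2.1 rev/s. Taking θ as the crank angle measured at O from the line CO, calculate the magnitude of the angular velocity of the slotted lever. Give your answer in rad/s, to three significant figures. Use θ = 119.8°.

0.117

ω = 13.19 rad/s (from 2.1 rev/s).
Crank pin A relative to C: A = (d + r cosθ, r sinθ); lever angle φ = atan2(r sinθ, d + r cosθ).
Differentiating tanφ: φ̇ = rω(d cosθ + r)/(d² + r² + 2dr cosθ).
d² + r² + 2dr cosθ = |CA|² = 0.054787 m²;  d cosθ + r = -0.0037339 m.
|ω_lever| = |0.1303·13.19·-0.0037339| / 0.054787 = 0.11717 rad/s.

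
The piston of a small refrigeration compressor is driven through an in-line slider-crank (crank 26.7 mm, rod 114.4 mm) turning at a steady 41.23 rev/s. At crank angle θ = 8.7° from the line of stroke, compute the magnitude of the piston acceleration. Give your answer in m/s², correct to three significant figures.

ω = 2π·41.2 = 259.1 rad/s
x(θ) = r cosθ + √(L² − r² sin²θ); with ω constant, a = ω²·d²x/dθ².
d²x/dθ² = −r cosθ − r²(cos2θ)/√u − r⁴ sin²2θ/(4u^{3/2}),  u = L² − r² sin²θ = 0.013071 m².
Substituting r = 0.0267 m, L = 0.1144 m, θ = 8.7°: d²x/dθ² = -0.032351 m.
a = ω²·d²x/dθ² = (259.1)²·(-0.032351) = -2171 m/s²;  |a| = 2171 m/s².

2170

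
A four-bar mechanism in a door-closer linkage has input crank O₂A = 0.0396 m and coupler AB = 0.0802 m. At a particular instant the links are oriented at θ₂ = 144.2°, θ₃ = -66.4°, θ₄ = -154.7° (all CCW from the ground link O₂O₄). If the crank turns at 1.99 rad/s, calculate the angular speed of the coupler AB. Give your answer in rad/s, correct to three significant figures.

ω₂ = 1.99 rad/s
Differentiating the loop-closure r₂e^{iθ₂}+r₃e^{iθ₃}=r₁+r₄e^{iθ₄} gives r₂ω₂e^{iθ₂}+r₃ω₃e^{iθ₃}=r₄ω₄e^{iθ₄}.
Eliminating the other unknown: ω₃ = r₂ω₂ sin(θ₄−θ₂) / [r₃ sin(θ₃−θ₄)].
Numerator sine = +0.87546; denominator sine = +0.99956.
Result = 0.0396·1.99·(+0.87546) / (0.0802·(+0.99956)) = +0.8606 rad/s; magnitude 0.8606 rad/s.

0.861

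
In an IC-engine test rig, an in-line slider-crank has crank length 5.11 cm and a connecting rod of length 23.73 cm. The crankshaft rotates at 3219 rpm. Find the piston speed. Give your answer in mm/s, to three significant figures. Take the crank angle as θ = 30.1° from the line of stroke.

ω = 2π·3219/60 = 337.1 rad/s
For an in-line slider-crank, x = r cosθ + √(L² − r² sin²θ), so v = −rω sinθ·[1 + r cosθ/√(L² − r² sin²θ)].
With r = 0.0511 m, L = 0.2373 m, θ = 30.1°: √(L² − r² sin²θ) = 0.23591 m.
v = −0.0511·337.1·0.50151·[1 + 0.0511·0.86515/0.23591] = -10.258 m/s.
|v| = 10.258 m/s = 10258 mm/s.

10300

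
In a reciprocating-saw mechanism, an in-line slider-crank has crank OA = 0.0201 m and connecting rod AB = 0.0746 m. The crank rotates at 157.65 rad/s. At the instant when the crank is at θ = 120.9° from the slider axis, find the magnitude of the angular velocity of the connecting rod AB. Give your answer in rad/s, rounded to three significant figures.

ω = 157.7 rad/s
The rod makes angle φ with the slider axis where L sinφ = r sinθ; differentiating, L cosφ·φ̇ = r ω cosθ.
L cosφ = √(L² − r² sin²θ) = 0.072579 m.
|ω_rod| = r ω |cosθ| / √(L² − r² sin²θ) = 0.0201·157.7·0.51354/0.072579 = 22.421 rad/s.

22.4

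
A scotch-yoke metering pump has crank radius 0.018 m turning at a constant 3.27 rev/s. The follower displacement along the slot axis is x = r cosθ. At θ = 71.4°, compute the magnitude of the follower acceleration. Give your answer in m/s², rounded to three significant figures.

2.42

ω = 20.55 rad/s (from 3.27 rev/s).
x = r cosθ ⇒ ẍ = −rω² cosθ (ω constant).
|a| = rω²|cosθ| = 0.018·(20.55)²·|cos 71.4°| = 2.4236 m/s².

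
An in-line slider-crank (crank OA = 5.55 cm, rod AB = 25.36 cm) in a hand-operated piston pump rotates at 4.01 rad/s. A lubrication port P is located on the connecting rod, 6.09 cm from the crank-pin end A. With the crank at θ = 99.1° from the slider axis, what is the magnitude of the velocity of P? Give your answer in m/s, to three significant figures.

0.220

ω = 4.01 rad/s.  Crank-pin speed |V_A| = rω = 0.22256 m/s, perpendicular to OA.
Rod angle: sinφ = −(r/L) sinθ ⇒ φ = -12.480°; ω_rod = −rω cosθ/√(L²−r²sin²θ) = +0.14216 rad/s.
V_P = V_A + ω_rod × AP, with AP = 0.0609 m along the rod.
Components: V_Px = −rω sinθ − a·ω_rod·sinφ = -0.21788 m/s;  V_Py = rω cosθ + a·ω_rod·cosφ = -0.026746 m/s.
|V_P| = √(V_Px² + V_Py²) = 0.21952 m/s.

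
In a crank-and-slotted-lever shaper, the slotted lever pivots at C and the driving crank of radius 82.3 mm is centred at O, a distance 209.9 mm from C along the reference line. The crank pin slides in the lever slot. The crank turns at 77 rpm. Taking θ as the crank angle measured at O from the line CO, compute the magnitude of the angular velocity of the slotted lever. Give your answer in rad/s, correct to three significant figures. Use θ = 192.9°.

4.73

ω = 8.063 rad/s (from 77 rpm).
Crank pin A relative to C: A = (d + r cosθ, r sinθ); lever angle φ = atan2(r sinθ, d + r cosθ).
Differentiating tanφ: φ̇ = rω(d cosθ + r)/(d² + r² + 2dr cosθ).
d² + r² + 2dr cosθ = |CA|² = 0.0171537 m²;  d cosθ + r = -0.1223 m.
|ω_lever| = |0.0823·8.063·-0.1223| / 0.0171537 = 4.7315 rad/s.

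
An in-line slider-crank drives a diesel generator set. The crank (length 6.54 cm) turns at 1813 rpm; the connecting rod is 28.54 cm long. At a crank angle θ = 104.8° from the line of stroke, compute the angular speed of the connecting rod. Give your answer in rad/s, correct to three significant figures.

ω = 189.9 rad/s (converted from 1813 rpm).
The rod makes angle φ with the slider axis where L sinφ = r sinθ; differentiating, L cosφ·φ̇ = r ω cosθ.
L cosφ = √(L² − r² sin²θ) = 0.27831 m.
|ω_rod| = r ω |cosθ| / √(L² − r² sin²θ) = 0.0654·189.9·0.25545/0.27831 = 11.397 rad/s.

11.4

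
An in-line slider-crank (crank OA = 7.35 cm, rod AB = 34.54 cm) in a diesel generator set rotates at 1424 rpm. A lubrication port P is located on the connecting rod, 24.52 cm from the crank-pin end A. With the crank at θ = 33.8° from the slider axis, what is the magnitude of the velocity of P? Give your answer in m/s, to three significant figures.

7.36

ω = 149.1 rad/s.  Crank-pin speed |V_A| = rω = 10.96 m/s, perpendicular to OA.
Rod angle: sinφ = −(r/L) sinθ ⇒ φ = -6.798°; ω_rod = −rω cosθ/√(L²−r²sin²θ) = -26.556 rad/s.
V_P = V_A + ω_rod × AP, with AP = 0.2452 m along the rod.
Components: V_Px = −rω sinθ − a·ω_rod·sinφ = -6.868 m/s;  V_Py = rω cosθ + a·ω_rod·cosφ = +2.6422 m/s.
|V_P| = √(V_Px² + V_Py²) = 7.3587 m/s.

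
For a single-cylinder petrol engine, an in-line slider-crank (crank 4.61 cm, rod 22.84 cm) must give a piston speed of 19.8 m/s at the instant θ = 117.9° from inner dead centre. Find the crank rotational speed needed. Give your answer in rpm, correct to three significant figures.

5130

For an in-line slider-crank, |v_piston| = rω|sinθ|·[1 + r cosθ/√(L² − r² sin²θ)].
With r = 0.0461 m, L = 0.2284 m, θ = 117.9°: the bracketed kinematic factor |dx/dθ| = 0.036831 m.
ω = v/|dx/dθ| = 19.8/0.036831 = 537.59 rad/s.
N = 60ω/(2π) = 5133.6 rpm.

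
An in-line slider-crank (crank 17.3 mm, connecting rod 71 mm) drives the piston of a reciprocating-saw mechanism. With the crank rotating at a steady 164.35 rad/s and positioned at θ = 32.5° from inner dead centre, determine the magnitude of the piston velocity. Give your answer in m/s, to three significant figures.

ω = 164.3 rad/s
For an in-line slider-crank, x = r cosθ + √(L² − r² sin²θ), so v = −rω sinθ·[1 + r cosθ/√(L² − r² sin²θ)].
With r = 0.0173 m, L = 0.071 m, θ = 32.5°: √(L² − r² sin²θ) = 0.070389 m.
v = −0.0173·164.3·0.53730·[1 + 0.0173·0.84339/0.070389] = -1.8443 m/s.
|v| = 1.8443 m/s.

1.84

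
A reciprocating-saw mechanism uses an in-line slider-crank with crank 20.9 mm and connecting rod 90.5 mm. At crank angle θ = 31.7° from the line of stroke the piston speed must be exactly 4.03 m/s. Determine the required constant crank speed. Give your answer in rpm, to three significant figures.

2930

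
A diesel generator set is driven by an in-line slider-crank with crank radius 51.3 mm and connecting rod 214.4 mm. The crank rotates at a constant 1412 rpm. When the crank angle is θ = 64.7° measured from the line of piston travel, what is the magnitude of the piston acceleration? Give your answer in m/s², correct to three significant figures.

ω = 2π·1412/60 = 147.9 rad/s
x(θ) = r cosθ + √(L² − r² sin²θ); with ω constant, a = ω²·d²x/dθ².
d²x/dθ² = −r cosθ − r²(cos2θ)/√u − r⁴ sin²2θ/(4u^{3/2}),  u = L² − r² sin²θ = 0.0438163 m².
Substituting r = 0.0513 m, L = 0.2144 m, θ = 64.7°: d²x/dθ² = -0.014056 m.
a = ω²·d²x/dθ² = (147.9)²·(-0.014056) = -307.32 m/s²;  |a| = 307.32 m/s².

307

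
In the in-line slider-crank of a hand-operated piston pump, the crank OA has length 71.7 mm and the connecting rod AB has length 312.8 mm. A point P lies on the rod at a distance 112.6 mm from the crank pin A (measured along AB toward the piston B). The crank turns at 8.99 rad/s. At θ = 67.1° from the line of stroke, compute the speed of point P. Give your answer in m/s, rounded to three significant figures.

ω = 8.99 rad/s.  Crank-pin speed |V_A| = rω = 0.64458 m/s, perpendicular to OA.
Rod angle: sinφ = −(r/L) sinθ ⇒ φ = -12.190°; ω_rod = −rω cosθ/√(L²−r²sin²θ) = -0.82036 rad/s.
V_P = V_A + ω_rod × AP, with AP = 0.1126 m along the rod.
Components: V_Px = −rω sinθ − a·ω_rod·sinφ = -0.61329 m/s;  V_Py = rω cosθ + a·ω_rod·cosφ = +0.16053 m/s.
|V_P| = √(V_Px² + V_Py²) = 0.63395 m/s.

0.634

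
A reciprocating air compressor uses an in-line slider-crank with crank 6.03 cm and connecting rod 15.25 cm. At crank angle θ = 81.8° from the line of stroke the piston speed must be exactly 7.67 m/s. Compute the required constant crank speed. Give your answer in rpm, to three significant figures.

1160

For an in-line slider-crank, |v_piston| = rω|sinθ|·[1 + r cosθ/√(L² − r² sin²θ)].
With r = 0.0603 m, L = 0.1525 m, θ = 81.8°: the bracketed kinematic factor |dx/dθ| = 0.063341 m.
ω = v/|dx/dθ| = 7.67/0.063341 = 121.09 rad/s.
N = 60ω/(2π) = 1156.3 rpm.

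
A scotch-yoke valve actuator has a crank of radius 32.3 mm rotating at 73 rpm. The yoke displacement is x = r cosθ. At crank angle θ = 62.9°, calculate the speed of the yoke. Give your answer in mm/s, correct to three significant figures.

220

ω = 7.645 rad/s (from 73 rpm).
x = r cosθ ⇒ ẋ = −rω sinθ.
|v| = rω|sinθ| = 0.0323·7.645·|sin 62.9°| = 0.21981 m/s = 219.81 mm/s.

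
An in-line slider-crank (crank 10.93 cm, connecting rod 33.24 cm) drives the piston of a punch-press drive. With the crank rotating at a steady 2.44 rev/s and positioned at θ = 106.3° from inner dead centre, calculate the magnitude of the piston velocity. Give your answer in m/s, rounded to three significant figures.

1.45

ω = 2π·2.44 = 15.33 rad/s
For an in-line slider-crank, x = r cosθ + √(L² − r² sin²θ), so v = −rω sinθ·[1 + r cosθ/√(L² − r² sin²θ)].
With r = 0.1093 m, L = 0.3324 m, θ = 106.3°: √(L² − r² sin²θ) = 0.31541 m.
v = −0.1093·15.33·0.95981·[1 + 0.1093·-0.28067/0.31541] = -1.4519 m/s.
|v| = 1.4519 m/s.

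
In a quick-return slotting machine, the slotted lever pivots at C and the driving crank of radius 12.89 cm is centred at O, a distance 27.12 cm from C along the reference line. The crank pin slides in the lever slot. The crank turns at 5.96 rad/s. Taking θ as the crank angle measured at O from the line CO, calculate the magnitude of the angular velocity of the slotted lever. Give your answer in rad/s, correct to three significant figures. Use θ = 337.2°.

ω = 5.96 rad/s
Crank pin A relative to C: A = (d + r cosθ, r sinθ); lever angle φ = atan2(r sinθ, d + r cosθ).
Differentiating tanφ: φ̇ = rω(d cosθ + r)/(d² + r² + 2dr cosθ).
d² + r² + 2dr cosθ = |CA|² = 0.154617 m²;  d cosθ + r = +0.37891 m.
|ω_lever| = |0.1289·5.96·+0.37891| / 0.154617 = 1.8827 rad/s.

1.88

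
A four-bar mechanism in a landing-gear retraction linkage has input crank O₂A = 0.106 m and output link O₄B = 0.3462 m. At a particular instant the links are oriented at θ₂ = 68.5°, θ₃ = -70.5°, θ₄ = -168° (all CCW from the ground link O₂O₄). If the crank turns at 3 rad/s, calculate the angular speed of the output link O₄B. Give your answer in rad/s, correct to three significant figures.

0.608

ω₂ = 3 rad/s
Differentiating the loop-closure r₂e^{iθ₂}+r₃e^{iθ₃}=r₁+r₄e^{iθ₄} gives r₂ω₂e^{iθ₂}+r₃ω₃e^{iθ₃}=r₄ω₄e^{iθ₄}.
Eliminating the other unknown: ω₄ = r₂ω₂ sin(θ₂−θ₃) / [r₄ sin(θ₄−θ₃)].
Numerator sine = +0.65606; denominator sine = -0.99144.
Result = 0.106·3·(+0.65606) / (0.3462·(-0.99144)) = -0.60782 rad/s; magnitude 0.60782 rad/s.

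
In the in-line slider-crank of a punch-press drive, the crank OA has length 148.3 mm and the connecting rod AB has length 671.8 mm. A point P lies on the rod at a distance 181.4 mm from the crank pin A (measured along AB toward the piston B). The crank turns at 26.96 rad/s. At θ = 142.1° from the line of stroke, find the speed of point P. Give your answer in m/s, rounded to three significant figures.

ω = 26.96 rad/s.  Crank-pin speed |V_A| = rω = 3.9982 m/s, perpendicular to OA.
Rod angle: sinφ = −(r/L) sinθ ⇒ φ = -7.794°; ω_rod = −rω cosθ/√(L²−r²sin²θ) = +4.74 rad/s.
V_P = V_A + ω_rod × AP, with AP = 0.1814 m along the rod.
Components: V_Px = −rω sinθ − a·ω_rod·sinφ = -2.3394 m/s;  V_Py = rω cosθ + a·ω_rod·cosφ = -2.303 m/s.
|V_P| = √(V_Px² + V_Py²) = 3.2828 m/s.

3.28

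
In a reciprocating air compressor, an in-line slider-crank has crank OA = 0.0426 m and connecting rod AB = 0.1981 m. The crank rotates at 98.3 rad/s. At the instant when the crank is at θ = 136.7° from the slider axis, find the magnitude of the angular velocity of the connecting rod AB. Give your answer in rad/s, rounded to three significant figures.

ω = 98.3 rad/s
The rod makes angle φ with the slider axis where L sinφ = r sinθ; differentiating, L cosφ·φ̇ = r ω cosθ.
L cosφ = √(L² − r² sin²θ) = 0.19593 m.
|ω_rod| = r ω |cosθ| / √(L² − r² sin²θ) = 0.0426·98.3·0.72777/0.19593 = 15.554 rad/s.

15.6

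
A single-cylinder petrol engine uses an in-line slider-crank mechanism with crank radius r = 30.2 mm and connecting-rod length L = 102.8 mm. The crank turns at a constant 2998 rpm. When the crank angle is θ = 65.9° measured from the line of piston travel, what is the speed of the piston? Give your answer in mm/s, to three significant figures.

9730

ω = 2π·2998/60 = 313.9 rad/s
For an in-line slider-crank, x = r cosθ + √(L² − r² sin²θ), so v = −rω sinθ·[1 + r cosθ/√(L² − r² sin²θ)].
With r = 0.0302 m, L = 0.1028 m, θ = 65.9°: √(L² − r² sin²θ) = 0.099035 m.
v = −0.0302·313.9·0.91283·[1 + 0.0302·0.40833/0.099035] = -9.7325 m/s.
|v| = 9.7325 m/s = 9732.5 mm/s.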